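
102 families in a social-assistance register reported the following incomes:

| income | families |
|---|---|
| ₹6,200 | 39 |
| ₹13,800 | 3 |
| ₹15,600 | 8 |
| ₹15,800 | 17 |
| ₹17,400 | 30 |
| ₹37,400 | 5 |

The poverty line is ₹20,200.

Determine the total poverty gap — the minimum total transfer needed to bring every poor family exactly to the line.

Below z: 39×₹6,200, 3×₹13,800, 8×₹15,600, 17×₹15,800, 30×₹17,400 (q = 97 of N = 102).
Individual gaps: 39×(20200−6200) = 546000; 3×(20200−13800) = 19200; 8×(20200−15600) = 36800; 17×(20200−15800) = 74800; 30×(20200−17400) = 84000.
Aggregate gap = ₹760,800.

₹760,800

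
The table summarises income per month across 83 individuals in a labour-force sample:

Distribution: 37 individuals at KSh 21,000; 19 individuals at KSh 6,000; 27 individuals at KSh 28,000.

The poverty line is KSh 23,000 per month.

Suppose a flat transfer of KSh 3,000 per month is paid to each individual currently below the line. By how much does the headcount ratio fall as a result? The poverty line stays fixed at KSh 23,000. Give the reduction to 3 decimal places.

Before: below the line — 19×KSh 6,000, 37×KSh 21,000; headcount ratio = 0.67470.
After the KSh 3,000 transfer: below the line — 19×KSh 9,000; headcount ratio = 0.22892.
Reduction = 0.67470 − 0.22892 = 0.446.

0.446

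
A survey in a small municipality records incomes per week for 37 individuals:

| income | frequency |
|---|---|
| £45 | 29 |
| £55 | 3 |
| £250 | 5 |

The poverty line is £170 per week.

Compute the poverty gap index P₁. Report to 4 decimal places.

0.6312

Below z: 29×£45, 3×£55 (q = 32 of N = 37).
Normalized shortfalls: (170−45)/170 = 0.7353 (×29); (170−55)/170 = 0.6765 (×3).
Σ = 23.352941. Dividing by the full population N = 37 gives P₁ = 0.6312.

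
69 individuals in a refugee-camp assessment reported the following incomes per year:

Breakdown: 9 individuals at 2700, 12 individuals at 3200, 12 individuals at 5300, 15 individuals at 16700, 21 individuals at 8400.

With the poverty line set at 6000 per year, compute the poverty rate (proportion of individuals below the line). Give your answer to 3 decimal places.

33 of the 69 individuals have income below 6000.
H = 33/69 = 0.478.

0.478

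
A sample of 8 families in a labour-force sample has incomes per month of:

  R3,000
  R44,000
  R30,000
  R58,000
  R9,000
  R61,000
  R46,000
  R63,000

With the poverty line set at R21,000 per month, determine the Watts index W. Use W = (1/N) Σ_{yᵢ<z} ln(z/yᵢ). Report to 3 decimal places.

0.349

Incomes under z: R3,000, R9,000 (q = 2 of N = 8).
ln(z/y) terms: ln(21000/3000) = 1.9459; ln(21000/9000) = 0.8473.
W = 2.793208 / 8 = 0.349.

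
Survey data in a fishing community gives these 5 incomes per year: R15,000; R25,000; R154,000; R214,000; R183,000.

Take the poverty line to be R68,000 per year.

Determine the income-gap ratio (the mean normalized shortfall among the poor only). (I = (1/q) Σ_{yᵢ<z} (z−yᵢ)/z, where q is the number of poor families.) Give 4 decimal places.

0.7059

Below z: R15,000, R25,000 (q = 2 of N = 5).
Shortfall ratios (z−y)/z: 0.7794, 0.6324; sum = 1.411765.
I averages over the q = 2 poor units only: 1.411765 / 2 = 0.7059.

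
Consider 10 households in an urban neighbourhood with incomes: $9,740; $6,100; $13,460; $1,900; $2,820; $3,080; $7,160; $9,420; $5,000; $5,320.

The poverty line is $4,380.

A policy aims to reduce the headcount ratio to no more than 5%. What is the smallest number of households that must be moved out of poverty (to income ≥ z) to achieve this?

3

3 of the 10 households are poor, so H = 3/10 = 0.300.
A headcount ratio of at most 5% allows at most ⌊0.05 × 10⌋ = 0 poor households.
So at least 3 − 0 = 3 must be lifted.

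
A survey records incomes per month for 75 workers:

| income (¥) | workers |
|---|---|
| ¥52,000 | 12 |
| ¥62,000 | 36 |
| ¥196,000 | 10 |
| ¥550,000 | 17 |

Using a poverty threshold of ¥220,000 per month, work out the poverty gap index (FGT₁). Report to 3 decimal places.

Below the line: 12×¥52,000, 36×¥62,000, 10×¥196,000 (q = 58 of N = 75).
Normalized shortfalls: (220000−52000)/220000 = 0.7636 (×12); (220000−62000)/220000 = 0.7182 (×36); (220000−196000)/220000 = 0.1091 (×10).
Sum of shortfalls = 36.109091; P₁ averages over all N: 36.109091 / 75 = 0.481.

0.481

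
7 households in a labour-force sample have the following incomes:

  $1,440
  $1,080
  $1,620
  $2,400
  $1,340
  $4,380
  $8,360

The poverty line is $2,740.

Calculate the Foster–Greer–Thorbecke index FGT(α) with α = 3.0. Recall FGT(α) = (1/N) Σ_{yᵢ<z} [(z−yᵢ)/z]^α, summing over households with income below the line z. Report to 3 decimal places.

Incomes under z: $1,080, $1,340, $1,440, $1,620, $2,400 (q = 5 of N = 7).
Shortfall ratios: (2740−1080)/2740 = 0.6058; (2740−1340)/2740 = 0.5109; (2740−1440)/2740 = 0.4745; (2740−1620)/2740 = 0.4088; (2740−2400)/2740 = 0.1241.
Raised to α = 3.0: 0.22237; 0.13339; 0.10680; 0.06830; 0.00191.
Sum = 0.532770; FGT(3.0) = 0.532770 / 7 = 0.076.

0.076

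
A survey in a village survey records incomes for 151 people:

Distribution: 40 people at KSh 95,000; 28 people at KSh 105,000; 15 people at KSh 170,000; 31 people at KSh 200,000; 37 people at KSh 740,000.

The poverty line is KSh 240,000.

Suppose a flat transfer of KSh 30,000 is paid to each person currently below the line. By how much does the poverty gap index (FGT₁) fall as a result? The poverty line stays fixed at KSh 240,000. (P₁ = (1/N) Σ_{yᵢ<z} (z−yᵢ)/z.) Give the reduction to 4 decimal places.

0.0944

Before: below the line — 40×KSh 95,000, 28×KSh 105,000, 15×KSh 170,000, 31×KSh 200,000; poverty gap index (FGT₁) = 0.327539.
After the KSh 30,000 transfer: below the line — 40×KSh 125,000, 28×KSh 135,000, 15×KSh 200,000, 31×KSh 230,000; poverty gap index (FGT₁) = 0.233168.
Reduction = 0.327539 − 0.233168 = 0.0944.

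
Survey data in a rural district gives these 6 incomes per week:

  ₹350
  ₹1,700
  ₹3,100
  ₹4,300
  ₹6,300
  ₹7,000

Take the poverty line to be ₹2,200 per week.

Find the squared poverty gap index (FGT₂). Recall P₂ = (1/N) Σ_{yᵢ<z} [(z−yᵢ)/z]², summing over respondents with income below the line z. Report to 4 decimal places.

0.1265

Below the line: ₹350, ₹1,700 (q = 2 of N = 6).
Gap ratios (z−y)/z: (2200−350)/2200 = 0.8409; (2200−1700)/2200 = 0.2273.
Squared: 0.7071; 0.0517.
Sum = 0.758781; P₂ = 0.758781 / 6 = 0.1265.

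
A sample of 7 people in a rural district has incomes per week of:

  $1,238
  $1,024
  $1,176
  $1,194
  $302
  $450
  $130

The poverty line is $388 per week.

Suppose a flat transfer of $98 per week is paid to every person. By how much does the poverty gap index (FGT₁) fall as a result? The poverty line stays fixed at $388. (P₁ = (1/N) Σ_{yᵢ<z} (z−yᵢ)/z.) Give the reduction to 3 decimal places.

Before: below the line — $130, $302; poverty gap index (FGT₁) = 0.12666.
After the $98 transfer: below the line — $228; poverty gap index (FGT₁) = 0.05891.
Reduction = 0.12666 − 0.05891 = 0.068.

0.068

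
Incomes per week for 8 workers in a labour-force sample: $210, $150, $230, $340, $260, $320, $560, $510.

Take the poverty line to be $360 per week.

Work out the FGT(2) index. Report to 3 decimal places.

0.092

Below z: $150, $210, $230, $260, $320, $340 (q = 6 of N = 8).
Normalized shortfalls: (360−150)/360 = 0.5833; (360−210)/360 = 0.4167; (360−230)/360 = 0.3611; (360−260)/360 = 0.2778; (360−320)/360 = 0.1111; (360−340)/360 = 0.0556.
Squared: 0.3403; 0.1736; 0.1304; 0.0772; 0.0123; 0.0031.
Sum = 0.736883; P₂ = 0.736883 / 8 = 0.092.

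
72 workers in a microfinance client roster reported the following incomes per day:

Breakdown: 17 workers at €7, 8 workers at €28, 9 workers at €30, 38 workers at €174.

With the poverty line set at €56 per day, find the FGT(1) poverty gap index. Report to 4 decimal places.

0.3202

Below z: 17×€7, 8×€28, 9×€30 (q = 34 of N = 72).
Shortfall ratios: (56−7)/56 = 0.8750 (×17); (56−28)/56 = 0.5000 (×8); (56−30)/56 = 0.4643 (×9).
Σ = 23.053571. Dividing by the full population N = 72 gives P₁ = 0.3202.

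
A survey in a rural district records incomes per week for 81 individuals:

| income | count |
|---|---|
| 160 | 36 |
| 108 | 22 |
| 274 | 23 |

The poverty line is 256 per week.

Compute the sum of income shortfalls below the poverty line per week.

Below z: 22×108, 36×160 (q = 58 of N = 81).
Individual gaps: 22×(256−108) = 3256; 36×(256−160) = 3456.
Aggregate gap = 6712.

6712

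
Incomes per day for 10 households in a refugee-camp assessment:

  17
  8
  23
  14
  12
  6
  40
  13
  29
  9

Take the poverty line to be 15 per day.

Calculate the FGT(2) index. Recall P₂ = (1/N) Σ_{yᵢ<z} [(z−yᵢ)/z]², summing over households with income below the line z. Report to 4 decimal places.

0.0800

Below the line: 6, 8, 9, 12, 13, 14 (q = 6 of N = 10).
Relative gaps: (15−6)/15 = 0.6000; (15−8)/15 = 0.4667; (15−9)/15 = 0.4000; (15−12)/15 = 0.2000; (15−13)/15 = 0.1333; (15−14)/15 = 0.0667.
Squared: 0.3600; 0.2178; 0.1600; 0.0400; 0.0178; 0.0044.
Sum = 0.800000; P₂ = 0.800000 / 10 = 0.0800.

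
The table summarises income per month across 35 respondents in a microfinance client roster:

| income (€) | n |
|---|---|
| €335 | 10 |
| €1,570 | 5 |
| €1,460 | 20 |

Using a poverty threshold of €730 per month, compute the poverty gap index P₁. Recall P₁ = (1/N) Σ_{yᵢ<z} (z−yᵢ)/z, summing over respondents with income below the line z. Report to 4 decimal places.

Below the line: 10×€335 (q = 10 of N = 35).
Shortfall ratios: (730−335)/730 = 0.5411 (×10).
Σ = 5.410959. Dividing by the full population N = 35 gives P₁ = 0.1546.

0.1546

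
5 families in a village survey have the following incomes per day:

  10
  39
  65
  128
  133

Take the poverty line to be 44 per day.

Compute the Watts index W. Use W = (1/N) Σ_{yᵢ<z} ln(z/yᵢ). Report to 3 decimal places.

0.320

Poor units: 10, 39 (q = 2 of N = 5).
Log shortfalls: ln(44/10) = 1.4816; ln(44/39) = 0.1206.
W = 1.602233 / 5 = 0.320.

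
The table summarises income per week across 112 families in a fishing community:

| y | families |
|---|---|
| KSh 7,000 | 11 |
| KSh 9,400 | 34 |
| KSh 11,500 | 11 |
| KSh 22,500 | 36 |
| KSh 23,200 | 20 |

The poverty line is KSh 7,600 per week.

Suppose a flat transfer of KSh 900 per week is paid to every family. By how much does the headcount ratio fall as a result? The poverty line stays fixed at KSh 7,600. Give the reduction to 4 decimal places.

Before: below the line — 11×KSh 7,000; headcount ratio = 0.098214.
After the KSh 900 transfer: below the line — none; headcount ratio = 0.000000.
Reduction = 0.098214 − 0.000000 = 0.0982.

0.0982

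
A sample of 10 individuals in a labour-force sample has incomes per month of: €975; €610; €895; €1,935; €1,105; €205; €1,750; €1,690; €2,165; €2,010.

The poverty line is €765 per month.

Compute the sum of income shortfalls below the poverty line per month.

Poor units: €205, €610 (q = 2 of N = 10).
Individual gaps: 765−205 = 560; 765−610 = 155.
Aggregate gap = €715.

€715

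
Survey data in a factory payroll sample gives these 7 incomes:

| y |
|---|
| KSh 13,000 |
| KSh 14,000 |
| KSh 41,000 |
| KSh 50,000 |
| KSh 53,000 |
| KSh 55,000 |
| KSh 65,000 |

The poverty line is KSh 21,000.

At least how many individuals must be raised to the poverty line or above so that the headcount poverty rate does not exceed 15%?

1

Currently q = 2 of N = 7 are below the line (H = 0.286).
A headcount ratio of at most 15% allows at most ⌊0.15 × 7⌋ = 1 poor individuals.
So at least 2 − 1 = 1 must be lifted.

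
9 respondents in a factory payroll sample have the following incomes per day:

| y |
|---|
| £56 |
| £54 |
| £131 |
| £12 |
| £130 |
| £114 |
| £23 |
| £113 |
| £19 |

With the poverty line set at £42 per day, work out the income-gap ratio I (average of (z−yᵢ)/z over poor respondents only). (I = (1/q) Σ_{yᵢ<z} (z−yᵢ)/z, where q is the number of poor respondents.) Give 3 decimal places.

0.571

Poor units: £12, £19, £23 (q = 3 of N = 9).
Relative gaps: 0.7143, 0.5476, 0.4524; sum = 1.714286.
The income-gap ratio divides by q (the poor only): 1.714286 / 3 = 0.571.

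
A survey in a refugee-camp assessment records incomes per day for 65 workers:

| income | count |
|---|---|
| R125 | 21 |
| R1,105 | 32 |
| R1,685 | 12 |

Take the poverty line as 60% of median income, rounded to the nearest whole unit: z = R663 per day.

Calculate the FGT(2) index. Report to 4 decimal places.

0.2127

Incomes under z: 21×R125 (q = 21 of N = 65).
Gap ratios (z−y)/z: (663−125)/663 = 0.8115 (×21).
Squared: 0.6585 (×21).
Sum = 13.827918; P₂ = 13.827918 / 65 = 0.2127.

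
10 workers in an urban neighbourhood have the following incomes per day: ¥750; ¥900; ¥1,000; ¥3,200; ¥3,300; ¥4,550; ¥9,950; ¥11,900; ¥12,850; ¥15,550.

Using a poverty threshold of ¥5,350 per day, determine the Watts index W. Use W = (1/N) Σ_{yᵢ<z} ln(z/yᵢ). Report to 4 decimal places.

Incomes under z: ¥750, ¥900, ¥1,000, ¥3,200, ¥3,300, ¥4,550 (q = 6 of N = 10).
Log gaps: ln(5350/750) = 1.9648; ln(5350/900) = 1.7825; ln(5350/1000) = 1.6771; ln(5350/3200) = 0.5139; ln(5350/3300) = 0.4832; ln(5350/4550) = 0.1620.
W = 6.583421 / 10 = 0.6583.

0.6583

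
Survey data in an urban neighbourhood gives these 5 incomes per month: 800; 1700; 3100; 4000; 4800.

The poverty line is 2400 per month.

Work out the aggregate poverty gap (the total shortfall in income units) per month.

2300

Incomes under z: 800, 1700 (q = 2 of N = 5).
Individual gaps: 2400−800 = 1600; 2400−1700 = 700.
Aggregate gap = 2300.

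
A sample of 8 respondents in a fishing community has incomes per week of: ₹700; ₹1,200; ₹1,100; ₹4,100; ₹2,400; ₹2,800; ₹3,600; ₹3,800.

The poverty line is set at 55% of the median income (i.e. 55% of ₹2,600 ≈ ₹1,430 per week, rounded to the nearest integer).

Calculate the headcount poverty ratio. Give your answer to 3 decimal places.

3 of the 8 respondents have income below ₹1,430.
H = 3/8 = 0.375.

0.375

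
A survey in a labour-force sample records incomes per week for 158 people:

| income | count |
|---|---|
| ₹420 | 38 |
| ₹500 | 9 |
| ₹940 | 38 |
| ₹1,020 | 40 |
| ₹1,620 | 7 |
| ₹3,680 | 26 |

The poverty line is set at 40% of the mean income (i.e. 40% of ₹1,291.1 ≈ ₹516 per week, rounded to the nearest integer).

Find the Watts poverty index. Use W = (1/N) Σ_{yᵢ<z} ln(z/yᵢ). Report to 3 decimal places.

Below z: 38×₹420, 9×₹500 (q = 47 of N = 158).
Log gaps: ln(516/420) = 0.2059 (×38); ln(516/500) = 0.0315 (×9).
W = 8.105866 / 158 = 0.051.

0.051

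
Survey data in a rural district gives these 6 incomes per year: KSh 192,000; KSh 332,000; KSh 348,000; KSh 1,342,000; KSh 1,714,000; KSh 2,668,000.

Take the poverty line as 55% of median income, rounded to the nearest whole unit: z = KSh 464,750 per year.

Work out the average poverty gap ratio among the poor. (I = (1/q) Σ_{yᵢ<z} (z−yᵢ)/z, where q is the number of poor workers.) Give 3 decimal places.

0.375

Below the line: KSh 192,000, KSh 332,000, KSh 348,000 (q = 3 of N = 6).
Shortfall ratios (z−y)/z: 0.5869, 0.2856, 0.2512; sum = 1.123722.
I averages over the q = 3 poor units only: 1.123722 / 3 = 0.375.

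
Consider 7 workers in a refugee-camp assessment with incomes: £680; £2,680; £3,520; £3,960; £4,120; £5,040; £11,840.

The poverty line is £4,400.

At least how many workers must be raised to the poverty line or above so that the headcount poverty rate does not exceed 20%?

4

5 of the 7 workers are poor, so H = 5/7 = 0.714.
A headcount ratio of at most 20% allows at most ⌊0.20 × 7⌋ = 1 poor workers.
So at least 5 − 1 = 4 must be lifted.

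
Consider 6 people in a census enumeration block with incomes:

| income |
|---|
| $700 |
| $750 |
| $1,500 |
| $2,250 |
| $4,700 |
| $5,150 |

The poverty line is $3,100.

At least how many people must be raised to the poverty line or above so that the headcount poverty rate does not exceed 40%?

Currently q = 4 of N = 6 are below the line (H = 0.667).
A headcount ratio of at most 40% allows at most ⌊0.40 × 6⌋ = 2 poor people.
So at least 4 − 2 = 2 must be lifted.

2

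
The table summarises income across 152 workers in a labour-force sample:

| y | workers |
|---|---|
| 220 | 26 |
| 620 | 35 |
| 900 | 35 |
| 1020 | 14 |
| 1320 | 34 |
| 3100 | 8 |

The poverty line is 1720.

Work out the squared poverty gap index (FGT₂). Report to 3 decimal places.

0.304

Incomes under z: 26×220, 35×620, 35×900, 14×1020, 34×1320 (q = 144 of N = 152).
Gap ratios (z−y)/z: (1720−220)/1720 = 0.8721 (×26); (1720−620)/1720 = 0.6395 (×35); (1720−900)/1720 = 0.4767 (×35); (1720−1020)/1720 = 0.4070 (×14); (1720−1320)/1720 = 0.2326 (×34).
Squared: 0.7605 (×26); 0.4090 (×35); 0.2273 (×35); 0.1656 (×14); 0.0541 (×34).
Sum = 46.202001; P₂ = 46.202001 / 152 = 0.304.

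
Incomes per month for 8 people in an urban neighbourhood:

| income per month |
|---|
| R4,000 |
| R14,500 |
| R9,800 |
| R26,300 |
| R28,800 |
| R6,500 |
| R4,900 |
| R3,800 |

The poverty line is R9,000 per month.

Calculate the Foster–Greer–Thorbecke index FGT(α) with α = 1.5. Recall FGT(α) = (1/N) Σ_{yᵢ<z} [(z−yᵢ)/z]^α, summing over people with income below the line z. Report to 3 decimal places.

0.163

Poor units: R3,800, R4,000, R4,900, R6,500 (q = 4 of N = 8).
Relative gaps: (9000−3800)/9000 = 0.5778; (9000−4000)/9000 = 0.5556; (9000−4900)/9000 = 0.4556; (9000−6500)/9000 = 0.2778.
Raised to α = 1.5: 0.43918; 0.41409; 0.30748; 0.14640.
Sum = 1.307144; FGT(1.5) = 1.307144 / 8 = 0.163.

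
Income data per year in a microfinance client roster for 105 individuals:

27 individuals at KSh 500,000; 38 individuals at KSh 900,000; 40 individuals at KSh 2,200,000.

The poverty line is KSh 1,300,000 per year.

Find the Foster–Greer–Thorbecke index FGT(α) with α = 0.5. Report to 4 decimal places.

Incomes under z: 27×KSh 500,000, 38×KSh 900,000 (q = 65 of N = 105).
Shortfall ratios: (1300000−500000)/1300000 = 0.6154 (×27); (1300000−900000)/1300000 = 0.3077 (×38).
Raised to α = 0.5: 0.78446 (×27); 0.55470 (×38).
Sum = 42.259150; FGT(0.5) = 42.259150 / 105 = 0.4025.

0.4025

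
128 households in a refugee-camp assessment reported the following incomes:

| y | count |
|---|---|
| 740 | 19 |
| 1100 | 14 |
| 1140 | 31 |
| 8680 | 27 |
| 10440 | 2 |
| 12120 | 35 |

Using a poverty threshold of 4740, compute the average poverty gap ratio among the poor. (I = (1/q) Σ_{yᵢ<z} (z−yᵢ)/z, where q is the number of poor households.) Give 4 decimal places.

Incomes under z: 19×740, 14×1100, 31×1140 (q = 64 of N = 128).
Shortfall ratios (z−y)/z: 0.8439 (×19), 0.7679 (×14), 0.7595 (×31); sum = 50.329114.
The income-gap ratio divides by q (the poor only): 50.329114 / 64 = 0.7864.

0.7864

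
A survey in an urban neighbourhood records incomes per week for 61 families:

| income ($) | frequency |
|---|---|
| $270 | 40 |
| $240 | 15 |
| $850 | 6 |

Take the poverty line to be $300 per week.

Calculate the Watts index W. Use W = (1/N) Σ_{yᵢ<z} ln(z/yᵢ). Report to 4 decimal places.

0.1240

Incomes under z: 15×$240, 40×$270 (q = 55 of N = 61).
ln(z/y) terms: ln(300/240) = 0.2231 (×15); ln(300/270) = 0.1054 (×40).
W = 7.561574 / 61 = 0.1240.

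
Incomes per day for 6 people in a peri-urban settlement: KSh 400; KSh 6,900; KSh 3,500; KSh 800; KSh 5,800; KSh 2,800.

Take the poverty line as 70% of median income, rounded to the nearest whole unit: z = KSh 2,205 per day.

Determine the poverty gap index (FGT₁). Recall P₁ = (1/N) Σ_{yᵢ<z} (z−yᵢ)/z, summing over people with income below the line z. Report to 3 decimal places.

Below z: KSh 400, KSh 800 (q = 2 of N = 6).
Normalized shortfalls: (2205−400)/2205 = 0.8186; (2205−800)/2205 = 0.6372.
Sum of shortfalls = 1.455782; P₁ averages over all N: 1.455782 / 6 = 0.243.

0.243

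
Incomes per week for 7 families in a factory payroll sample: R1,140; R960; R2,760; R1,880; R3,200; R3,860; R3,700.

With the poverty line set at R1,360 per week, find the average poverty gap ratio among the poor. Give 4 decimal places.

0.2279

Below z: R960, R1,140 (q = 2 of N = 7).
Shortfall ratios (z−y)/z: 0.2941, 0.1618; sum = 0.455882.
I averages over the q = 2 poor units only: 0.455882 / 2 = 0.2279.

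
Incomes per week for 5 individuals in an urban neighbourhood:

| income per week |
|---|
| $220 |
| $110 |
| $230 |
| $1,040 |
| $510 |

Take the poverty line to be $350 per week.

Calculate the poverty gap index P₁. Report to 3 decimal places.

Incomes under z: $110, $220, $230 (q = 3 of N = 5).
Shortfall ratios: (350−110)/350 = 0.6857; (350−220)/350 = 0.3714; (350−230)/350 = 0.3429.
Sum of shortfalls = 1.400000; P₁ averages over all N: 1.400000 / 5 = 0.280.

0.280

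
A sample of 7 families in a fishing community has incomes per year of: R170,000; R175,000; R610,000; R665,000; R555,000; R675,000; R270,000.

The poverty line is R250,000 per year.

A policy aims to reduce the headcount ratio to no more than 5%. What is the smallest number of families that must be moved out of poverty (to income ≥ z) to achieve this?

2 of the 7 families are poor, so H = 2/7 = 0.286.
A headcount ratio of at most 5% allows at most ⌊0.05 × 7⌋ = 0 poor families.
So at least 2 − 0 = 2 must be lifted.

2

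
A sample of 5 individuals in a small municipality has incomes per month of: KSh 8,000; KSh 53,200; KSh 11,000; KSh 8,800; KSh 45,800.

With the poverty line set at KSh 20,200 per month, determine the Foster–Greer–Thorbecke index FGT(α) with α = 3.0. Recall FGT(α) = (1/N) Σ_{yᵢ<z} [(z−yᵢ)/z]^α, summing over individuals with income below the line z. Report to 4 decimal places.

0.0989

Poor units: KSh 8,000, KSh 8,800, KSh 11,000 (q = 3 of N = 5).
Gap ratios (z−y)/z: (20200−8000)/20200 = 0.6040; (20200−8800)/20200 = 0.5644; (20200−11000)/20200 = 0.4554.
Raised to α = 3.0: 0.22031; 0.17975; 0.09447.
Sum = 0.494525; FGT(3.0) = 0.494525 / 5 = 0.0989.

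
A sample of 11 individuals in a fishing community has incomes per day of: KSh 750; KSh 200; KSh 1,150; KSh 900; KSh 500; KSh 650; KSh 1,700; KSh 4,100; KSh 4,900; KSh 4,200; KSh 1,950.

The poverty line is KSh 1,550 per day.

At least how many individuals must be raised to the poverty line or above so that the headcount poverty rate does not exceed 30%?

3

Currently q = 6 of N = 11 are below the line (H = 0.545).
A headcount ratio of at most 30% allows at most ⌊0.30 × 11⌋ = 3 poor individuals.
So at least 6 − 3 = 3 must be lifted.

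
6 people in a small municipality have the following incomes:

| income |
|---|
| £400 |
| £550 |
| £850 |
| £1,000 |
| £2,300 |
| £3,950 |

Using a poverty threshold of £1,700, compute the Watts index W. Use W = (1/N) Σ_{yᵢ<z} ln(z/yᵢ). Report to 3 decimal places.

Below z: £400, £550, £850, £1,000 (q = 4 of N = 6).
Log gaps: ln(1700/400) = 1.4469; ln(1700/550) = 1.1285; ln(1700/850) = 0.6931; ln(1700/1000) = 0.5306.
W = 3.799160 / 6 = 0.633.

0.633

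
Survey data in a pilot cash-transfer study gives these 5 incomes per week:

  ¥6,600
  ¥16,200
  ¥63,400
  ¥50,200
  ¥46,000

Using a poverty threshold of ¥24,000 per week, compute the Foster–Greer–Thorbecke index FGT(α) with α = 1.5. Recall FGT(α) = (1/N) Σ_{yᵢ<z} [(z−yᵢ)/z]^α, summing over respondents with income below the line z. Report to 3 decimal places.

0.161

Below z: ¥6,600, ¥16,200 (q = 2 of N = 5).
Gap ratios (z−y)/z: (24000−6600)/24000 = 0.7250; (24000−16200)/24000 = 0.3250.
Raised to α = 1.5: 0.61732; 0.18528.
Sum = 0.802594; FGT(1.5) = 0.802594 / 5 = 0.161.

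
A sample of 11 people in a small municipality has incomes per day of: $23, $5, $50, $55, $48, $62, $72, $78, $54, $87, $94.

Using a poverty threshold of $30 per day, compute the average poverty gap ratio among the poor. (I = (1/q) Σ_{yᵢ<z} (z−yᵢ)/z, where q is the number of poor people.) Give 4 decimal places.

Below z: $5, $23 (q = 2 of N = 11).
Shortfall ratios (z−y)/z: 0.8333, 0.2333; sum = 1.066667.
I averages over the q = 2 poor units only: 1.066667 / 2 = 0.5333.

0.5333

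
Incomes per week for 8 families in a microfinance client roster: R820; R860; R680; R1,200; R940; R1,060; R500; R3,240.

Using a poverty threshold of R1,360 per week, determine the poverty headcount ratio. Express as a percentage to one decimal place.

87.5%

7 of the 8 families have income below R1,360.
H = 7/8 = 87.5%.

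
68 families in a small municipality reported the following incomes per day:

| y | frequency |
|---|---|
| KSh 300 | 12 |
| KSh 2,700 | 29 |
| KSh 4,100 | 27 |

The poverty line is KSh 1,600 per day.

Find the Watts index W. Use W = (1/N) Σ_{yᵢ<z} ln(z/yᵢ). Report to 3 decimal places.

Below z: 12×KSh 300 (q = 12 of N = 68).
Log gaps: ln(1600/300) = 1.6740 (×12).
W = 20.087717 / 68 = 0.295.

0.295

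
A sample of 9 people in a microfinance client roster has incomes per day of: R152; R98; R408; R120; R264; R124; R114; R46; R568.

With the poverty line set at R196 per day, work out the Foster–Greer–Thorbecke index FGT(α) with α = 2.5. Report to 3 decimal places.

0.111

Below z: R46, R98, R114, R120, R124, R152 (q = 6 of N = 9).
Relative gaps: (196−46)/196 = 0.7653; (196−98)/196 = 0.5000; (196−114)/196 = 0.4184; (196−120)/196 = 0.3878; (196−124)/196 = 0.3673; (196−152)/196 = 0.2245.
Raised to α = 2.5: 0.51238; 0.17678; 0.11321; 0.09363; 0.08179; 0.02388.
Sum = 1.001656; FGT(2.5) = 1.001656 / 9 = 0.111.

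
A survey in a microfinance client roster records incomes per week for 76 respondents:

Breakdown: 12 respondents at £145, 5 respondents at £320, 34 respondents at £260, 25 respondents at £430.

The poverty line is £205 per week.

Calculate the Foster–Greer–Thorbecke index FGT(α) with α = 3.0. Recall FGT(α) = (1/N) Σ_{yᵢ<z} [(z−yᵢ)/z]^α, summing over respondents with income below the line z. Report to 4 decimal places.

0.0040

Incomes under z: 12×£145 (q = 12 of N = 76).
Shortfall ratios: (205−145)/205 = 0.2927 (×12).
Raised to α = 3.0: 0.02507 (×12).
Sum = 0.300866; FGT(3.0) = 0.300866 / 76 = 0.0040.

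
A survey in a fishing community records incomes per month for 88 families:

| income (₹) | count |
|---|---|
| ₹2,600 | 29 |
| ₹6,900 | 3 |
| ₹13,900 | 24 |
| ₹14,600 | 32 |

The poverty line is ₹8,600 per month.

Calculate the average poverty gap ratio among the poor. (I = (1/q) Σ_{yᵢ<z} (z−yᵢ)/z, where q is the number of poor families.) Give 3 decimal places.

Poor units: 29×₹2,600, 3×₹6,900 (q = 32 of N = 88).
Shortfall ratios (z−y)/z: 0.6977 (×29), 0.1977 (×3); sum = 20.825581.
The income-gap ratio divides by q (the poor only): 20.825581 / 32 = 0.651.

0.651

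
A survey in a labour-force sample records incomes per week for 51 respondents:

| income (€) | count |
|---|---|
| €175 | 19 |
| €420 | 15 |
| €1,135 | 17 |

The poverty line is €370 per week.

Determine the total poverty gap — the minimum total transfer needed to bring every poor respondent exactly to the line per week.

€3,705

Incomes under z: 19×€175 (q = 19 of N = 51).
Individual gaps: 19×(370−175) = 3705.
Aggregate gap = €3,705.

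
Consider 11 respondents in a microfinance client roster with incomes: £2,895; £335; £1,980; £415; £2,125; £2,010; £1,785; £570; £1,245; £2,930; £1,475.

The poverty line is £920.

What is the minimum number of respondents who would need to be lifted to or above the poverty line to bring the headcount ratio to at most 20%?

1

Currently q = 3 of N = 11 are below the line (H = 0.273).
A headcount ratio of at most 20% allows at most ⌊0.20 × 11⌋ = 2 poor respondents.
So at least 3 − 2 = 1 must be lifted.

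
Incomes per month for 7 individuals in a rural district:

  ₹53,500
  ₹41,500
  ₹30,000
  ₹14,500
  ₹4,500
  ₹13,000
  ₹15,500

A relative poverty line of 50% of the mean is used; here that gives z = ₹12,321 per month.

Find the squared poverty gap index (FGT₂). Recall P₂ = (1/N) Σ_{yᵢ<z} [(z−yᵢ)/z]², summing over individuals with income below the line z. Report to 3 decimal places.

Incomes under z: ₹4,500 (q = 1 of N = 7).
Normalized shortfalls: (12321−4500)/12321 = 0.6348.
Squared: 0.4029.
Sum = 0.402933; P₂ = 0.402933 / 7 = 0.058.

0.058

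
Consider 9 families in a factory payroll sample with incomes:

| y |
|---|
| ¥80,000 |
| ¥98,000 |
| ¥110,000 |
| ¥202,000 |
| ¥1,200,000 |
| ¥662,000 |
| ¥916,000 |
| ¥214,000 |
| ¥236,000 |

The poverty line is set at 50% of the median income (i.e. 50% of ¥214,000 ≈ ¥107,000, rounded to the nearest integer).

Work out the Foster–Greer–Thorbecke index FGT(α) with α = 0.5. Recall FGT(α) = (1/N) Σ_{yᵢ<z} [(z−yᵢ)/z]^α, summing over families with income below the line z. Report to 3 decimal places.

Below the line: ¥80,000, ¥98,000 (q = 2 of N = 9).
Shortfall ratios: (107000−80000)/107000 = 0.2523; (107000−98000)/107000 = 0.0841.
Raised to α = 0.5: 0.50233; 0.29002.
Sum = 0.792352; FGT(0.5) = 0.792352 / 9 = 0.088.

0.088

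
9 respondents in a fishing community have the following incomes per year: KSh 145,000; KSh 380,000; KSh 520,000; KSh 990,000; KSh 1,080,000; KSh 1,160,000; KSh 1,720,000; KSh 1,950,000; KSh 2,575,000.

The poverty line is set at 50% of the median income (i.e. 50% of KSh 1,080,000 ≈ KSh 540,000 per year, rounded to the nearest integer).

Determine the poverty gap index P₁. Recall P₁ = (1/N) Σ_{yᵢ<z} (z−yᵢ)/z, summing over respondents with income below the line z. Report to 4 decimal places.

0.1183

Below z: KSh 145,000, KSh 380,000, KSh 520,000 (q = 3 of N = 9).
Gap ratios (z−y)/z: (540000−145000)/540000 = 0.7315; (540000−380000)/540000 = 0.2963; (540000−520000)/540000 = 0.0370.
Σ = 1.064815. Dividing by the full population N = 9 gives P₁ = 0.1183.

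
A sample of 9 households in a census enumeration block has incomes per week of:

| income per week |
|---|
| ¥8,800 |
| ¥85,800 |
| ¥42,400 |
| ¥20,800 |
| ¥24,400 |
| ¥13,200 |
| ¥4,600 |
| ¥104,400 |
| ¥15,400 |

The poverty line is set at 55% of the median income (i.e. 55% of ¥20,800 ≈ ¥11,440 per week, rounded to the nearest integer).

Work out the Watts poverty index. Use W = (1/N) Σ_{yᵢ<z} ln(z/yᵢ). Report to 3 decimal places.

Below the line: ¥4,600, ¥8,800 (q = 2 of N = 9).
Log shortfalls: ln(11440/4600) = 0.9111; ln(11440/8800) = 0.2624.
W = 1.173424 / 9 = 0.130.

0.130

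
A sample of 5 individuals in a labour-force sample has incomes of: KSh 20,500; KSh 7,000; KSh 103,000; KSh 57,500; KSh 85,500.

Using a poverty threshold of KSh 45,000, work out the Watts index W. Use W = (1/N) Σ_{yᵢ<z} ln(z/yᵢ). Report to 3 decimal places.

0.529

Below z: KSh 7,000, KSh 20,500 (q = 2 of N = 5).
ln(z/y) terms: ln(45000/7000) = 1.8608; ln(45000/20500) = 0.7862.
W = 2.646990 / 5 = 0.529.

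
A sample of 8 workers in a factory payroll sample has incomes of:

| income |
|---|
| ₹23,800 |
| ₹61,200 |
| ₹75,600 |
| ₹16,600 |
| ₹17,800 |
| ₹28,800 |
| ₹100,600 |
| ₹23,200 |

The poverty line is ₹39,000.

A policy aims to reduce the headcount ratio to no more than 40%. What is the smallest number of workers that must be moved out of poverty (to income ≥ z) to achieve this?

2

5 of the 8 workers are poor, so H = 5/8 = 0.625.
A headcount ratio of at most 40% allows at most ⌊0.40 × 8⌋ = 3 poor workers.
So at least 5 − 3 = 2 must be lifted.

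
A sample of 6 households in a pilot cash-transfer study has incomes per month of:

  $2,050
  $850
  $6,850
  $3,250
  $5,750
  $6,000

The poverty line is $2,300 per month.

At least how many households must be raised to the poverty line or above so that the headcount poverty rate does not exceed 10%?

Currently q = 2 of N = 6 are below the line (H = 0.333).
A headcount ratio of at most 10% allows at most ⌊0.10 × 6⌋ = 0 poor households.
So at least 2 − 0 = 2 must be lifted.

2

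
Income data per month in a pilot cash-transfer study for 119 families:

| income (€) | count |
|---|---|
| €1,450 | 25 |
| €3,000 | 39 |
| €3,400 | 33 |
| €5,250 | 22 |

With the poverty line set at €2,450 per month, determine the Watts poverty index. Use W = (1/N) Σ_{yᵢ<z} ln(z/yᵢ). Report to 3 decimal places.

0.110

Incomes under z: 25×€1,450 (q = 25 of N = 119).
ln(z/y) terms: ln(2450/1450) = 0.5245 (×25).
W = 13.113112 / 119 = 0.110.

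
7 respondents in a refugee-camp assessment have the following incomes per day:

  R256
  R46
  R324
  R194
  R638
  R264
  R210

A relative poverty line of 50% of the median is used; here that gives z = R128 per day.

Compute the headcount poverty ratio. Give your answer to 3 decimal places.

1 of the 7 respondents have income below R128.
H = 1/7 = 0.143.

0.143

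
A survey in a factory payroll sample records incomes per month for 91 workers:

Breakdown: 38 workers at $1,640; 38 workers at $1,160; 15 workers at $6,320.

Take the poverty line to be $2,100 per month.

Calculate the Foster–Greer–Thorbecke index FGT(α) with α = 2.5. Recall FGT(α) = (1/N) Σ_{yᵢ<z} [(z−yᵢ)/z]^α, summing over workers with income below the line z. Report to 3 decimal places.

Below z: 38×$1,160, 38×$1,640 (q = 76 of N = 91).
Normalized shortfalls: (2100−1160)/2100 = 0.4476 (×38); (2100−1640)/2100 = 0.2190 (×38).
Raised to α = 2.5: 0.13405 (×38); 0.02246 (×38).
Sum = 5.947309; FGT(2.5) = 5.947309 / 91 = 0.065.

0.065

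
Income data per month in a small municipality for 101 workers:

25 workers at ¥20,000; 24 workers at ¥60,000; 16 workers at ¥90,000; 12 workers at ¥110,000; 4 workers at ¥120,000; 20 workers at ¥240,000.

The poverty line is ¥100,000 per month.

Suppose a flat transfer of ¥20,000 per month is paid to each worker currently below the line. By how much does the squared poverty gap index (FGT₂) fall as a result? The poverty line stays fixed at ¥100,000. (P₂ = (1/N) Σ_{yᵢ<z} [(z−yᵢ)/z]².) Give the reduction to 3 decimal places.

Before: below the line — 25×¥20,000, 24×¥60,000, 16×¥90,000; squared poverty gap index (FGT₂) = 0.19802.
After the ¥20,000 transfer: below the line — 25×¥40,000, 24×¥80,000; squared poverty gap index (FGT₂) = 0.09861.
Reduction = 0.19802 − 0.09861 = 0.099.

0.099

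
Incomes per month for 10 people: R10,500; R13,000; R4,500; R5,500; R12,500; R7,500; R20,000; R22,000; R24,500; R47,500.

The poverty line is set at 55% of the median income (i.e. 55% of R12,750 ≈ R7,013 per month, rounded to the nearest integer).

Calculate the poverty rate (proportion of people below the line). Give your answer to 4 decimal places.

2 of the 10 people have income below R7,013.
H = 2/10 = 0.2000.

0.2000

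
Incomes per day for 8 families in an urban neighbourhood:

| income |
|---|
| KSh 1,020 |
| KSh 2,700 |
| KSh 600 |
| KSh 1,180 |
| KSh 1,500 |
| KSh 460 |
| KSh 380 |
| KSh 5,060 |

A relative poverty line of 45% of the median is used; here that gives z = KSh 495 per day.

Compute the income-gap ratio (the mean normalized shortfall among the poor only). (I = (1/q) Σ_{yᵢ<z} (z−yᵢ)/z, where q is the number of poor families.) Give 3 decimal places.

0.152

Incomes under z: KSh 380, KSh 460 (q = 2 of N = 8).
Relative gaps: 0.2323, 0.0707; sum = 0.303030.
The income-gap ratio divides by q (the poor only): 0.303030 / 2 = 0.152.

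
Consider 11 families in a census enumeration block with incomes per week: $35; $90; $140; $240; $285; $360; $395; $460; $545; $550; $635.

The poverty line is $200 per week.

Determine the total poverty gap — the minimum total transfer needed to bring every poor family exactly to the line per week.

$335

Incomes under z: $35, $90, $140 (q = 3 of N = 11).
Individual gaps: 200−35 = 165; 200−90 = 110; 200−140 = 60.
Aggregate gap = $335.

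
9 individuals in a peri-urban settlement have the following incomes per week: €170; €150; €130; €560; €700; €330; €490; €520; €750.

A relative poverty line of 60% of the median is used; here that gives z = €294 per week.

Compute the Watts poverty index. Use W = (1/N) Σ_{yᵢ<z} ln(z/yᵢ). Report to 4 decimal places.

Below z: €130, €150, €170 (q = 3 of N = 9).
ln(z/y) terms: ln(294/130) = 0.8160; ln(294/150) = 0.6729; ln(294/170) = 0.5478.
W = 2.036771 / 9 = 0.2263.

0.2263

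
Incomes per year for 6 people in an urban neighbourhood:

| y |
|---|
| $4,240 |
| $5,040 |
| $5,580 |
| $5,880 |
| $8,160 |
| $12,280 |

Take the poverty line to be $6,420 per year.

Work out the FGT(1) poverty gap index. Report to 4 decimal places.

Poor units: $4,240, $5,040, $5,580, $5,880 (q = 4 of N = 6).
Relative gaps: (6420−4240)/6420 = 0.3396; (6420−5040)/6420 = 0.2150; (6420−5580)/6420 = 0.1308; (6420−5880)/6420 = 0.0841.
Sum of shortfalls = 0.769470; P₁ averages over all N: 0.769470 / 6 = 0.1282.

0.1282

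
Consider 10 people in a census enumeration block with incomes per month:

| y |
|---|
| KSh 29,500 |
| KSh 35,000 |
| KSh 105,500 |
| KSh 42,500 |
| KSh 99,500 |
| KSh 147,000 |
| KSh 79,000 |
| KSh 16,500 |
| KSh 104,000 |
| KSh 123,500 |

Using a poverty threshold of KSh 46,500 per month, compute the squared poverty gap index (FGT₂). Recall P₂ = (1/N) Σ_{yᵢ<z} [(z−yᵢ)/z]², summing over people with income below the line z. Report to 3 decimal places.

Below the line: KSh 16,500, KSh 29,500, KSh 35,000, KSh 42,500 (q = 4 of N = 10).
Gap ratios (z−y)/z: (46500−16500)/46500 = 0.6452; (46500−29500)/46500 = 0.3656; (46500−35000)/46500 = 0.2473; (46500−42500)/46500 = 0.0860.
Squared: 0.4162; 0.1337; 0.0612; 0.0074.
Sum = 0.618453; P₂ = 0.618453 / 10 = 0.062.

0.062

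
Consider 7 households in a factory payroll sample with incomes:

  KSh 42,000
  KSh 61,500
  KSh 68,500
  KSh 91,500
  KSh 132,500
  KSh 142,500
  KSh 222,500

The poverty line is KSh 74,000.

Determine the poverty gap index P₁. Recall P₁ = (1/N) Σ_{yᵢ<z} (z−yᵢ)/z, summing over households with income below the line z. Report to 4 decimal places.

Below z: KSh 42,000, KSh 61,500, KSh 68,500 (q = 3 of N = 7).
Gap ratios (z−y)/z: (74000−42000)/74000 = 0.4324; (74000−61500)/74000 = 0.1689; (74000−68500)/74000 = 0.0743.
Sum of shortfalls = 0.675676; P₁ averages over all N: 0.675676 / 7 = 0.0965.

0.0965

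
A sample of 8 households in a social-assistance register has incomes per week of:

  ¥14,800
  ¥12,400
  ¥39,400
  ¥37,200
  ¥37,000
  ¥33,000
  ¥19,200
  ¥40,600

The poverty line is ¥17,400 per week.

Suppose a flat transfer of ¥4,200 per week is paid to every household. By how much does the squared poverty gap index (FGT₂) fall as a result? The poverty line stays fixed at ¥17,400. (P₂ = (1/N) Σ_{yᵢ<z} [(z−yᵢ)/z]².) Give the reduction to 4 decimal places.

Before: below the line — ¥12,400, ¥14,800; squared poverty gap index (FGT₂) = 0.013113.
After the ¥4,200 transfer: below the line — ¥16,600; squared poverty gap index (FGT₂) = 0.000264.
Reduction = 0.013113 − 0.000264 = 0.0128.

0.0128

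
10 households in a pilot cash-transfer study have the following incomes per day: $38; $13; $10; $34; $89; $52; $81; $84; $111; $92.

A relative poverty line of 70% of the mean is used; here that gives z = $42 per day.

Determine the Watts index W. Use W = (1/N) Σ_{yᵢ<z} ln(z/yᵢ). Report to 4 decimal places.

0.2919

Below z: $10, $13, $34, $38 (q = 4 of N = 10).
Log gaps: ln(42/10) = 1.4351; ln(42/13) = 1.1727; ln(42/34) = 0.2113; ln(42/38) = 0.1001.
W = 2.919197 / 10 = 0.2919.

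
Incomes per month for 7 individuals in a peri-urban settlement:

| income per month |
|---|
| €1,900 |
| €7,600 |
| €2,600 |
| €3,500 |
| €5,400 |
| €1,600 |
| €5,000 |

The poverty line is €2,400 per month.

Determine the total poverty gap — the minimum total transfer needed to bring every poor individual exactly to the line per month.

€1,300

Incomes under z: €1,600, €1,900 (q = 2 of N = 7).
Individual gaps: 2400−1600 = 800; 2400−1900 = 500.
Aggregate gap = €1,300.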